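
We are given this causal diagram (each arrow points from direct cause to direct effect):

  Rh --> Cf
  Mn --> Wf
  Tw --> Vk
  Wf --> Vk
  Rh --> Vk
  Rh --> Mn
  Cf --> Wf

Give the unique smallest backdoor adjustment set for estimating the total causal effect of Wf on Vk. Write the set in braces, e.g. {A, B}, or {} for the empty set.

Variables eligible for adjustment (non-descendants of Wf, excluding Wf and Vk): {Cf, Mn, Rh, Tw}.
Backdoor paths from Wf to Vk:
  P1: Wf <- Mn <- Rh -> Vk
  P2: Wf <- Cf <- Rh -> Vk
The empty set is not sufficient: P1 (Wf <- Mn <- Rh -> Vk) has no collider blocking it and no conditioned non-collider, so it is open.
Try {Rh}:
  P1: blocked at fork node Rh ∈ conditioning set.
  P2: blocked at fork node Rh ∈ conditioning set.
{Rh} contains no descendant of Wf and blocks every backdoor path.
No other singleton works — e.g. {Mn} leaves P2 open — so {Rh} is the unique smallest valid adjustment set.

{Rh}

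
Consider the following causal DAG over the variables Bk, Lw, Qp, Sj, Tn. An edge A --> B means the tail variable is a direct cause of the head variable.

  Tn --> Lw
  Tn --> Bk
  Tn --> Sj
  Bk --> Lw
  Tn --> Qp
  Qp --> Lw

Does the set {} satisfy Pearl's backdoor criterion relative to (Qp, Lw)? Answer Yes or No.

No

Backdoor paths from Qp to Lw (paths whose first edge points into Qp):
  P1: Qp <- Tn -> Bk -> Lw
  P2: Qp <- Tn -> Lw
Condition 1 (no descendant of Qp in the set): holds — descendants of Qp are {Lw}; none are in {}.
Condition 2 (every backdoor path blocked by {}):
  P1: open — no interior node is in the conditioning set.
  P2: open — no interior node is in the conditioning set.
{} does not satisfy the backdoor criterion.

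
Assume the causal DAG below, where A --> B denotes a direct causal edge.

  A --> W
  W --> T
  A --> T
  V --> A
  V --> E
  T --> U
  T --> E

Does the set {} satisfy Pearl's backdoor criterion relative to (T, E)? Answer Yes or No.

Backdoor paths from T to E (paths whose first edge points into T):
  P1: T <- A <- V -> E
  P2: T <- W <- A <- V -> E
Condition 1 (no descendant of T in the set): holds — descendants of T are {E, U}; none are in {}.
Condition 2 (every backdoor path blocked by {}):
  P1: open — no interior node is in the conditioning set.
  P2: open — no interior node is in the conditioning set.
{} does not satisfy the backdoor criterion.

No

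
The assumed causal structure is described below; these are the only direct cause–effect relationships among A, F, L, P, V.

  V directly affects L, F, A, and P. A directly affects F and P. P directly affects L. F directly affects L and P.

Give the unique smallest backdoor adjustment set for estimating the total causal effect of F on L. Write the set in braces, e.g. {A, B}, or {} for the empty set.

Variables eligible for adjustment (non-descendants of F, excluding F and L): {A, V}.
Backdoor paths from F to L:
  P1: F <- V -> A -> P -> L
  P2: F <- V -> P -> L
  P3: F <- V -> L
  P4: F <- A <- V -> P -> L
  P5: F <- A <- V -> L
  P6: F <- A -> P <- V -> L
  P7: F <- A -> P -> L
The empty set is not sufficient: P1 (F <- V -> A -> P -> L) has no collider blocking it and no conditioned non-collider, so it is open.
Try {A, V}:
  P1: blocked at fork node V ∈ conditioning set.
  P2: blocked at fork node V ∈ conditioning set.
  P3: blocked at fork node V ∈ conditioning set.
  P4: blocked at chain node A ∈ conditioning set.
  P5: blocked at chain node A ∈ conditioning set.
  P6: blocked at fork node A ∈ conditioning set.
  P7: blocked at fork node A ∈ conditioning set.
{A, V} contains no descendant of F and blocks every backdoor path.
Every element of {A, V} is needed (dropping A leaves P7 open; dropping V leaves P2 open), so no proper subset is valid.
Among all size-2 subsets of the eligible variables, only {A, V} blocks every backdoor path, so it is the unique smallest valid adjustment set.

{A, V}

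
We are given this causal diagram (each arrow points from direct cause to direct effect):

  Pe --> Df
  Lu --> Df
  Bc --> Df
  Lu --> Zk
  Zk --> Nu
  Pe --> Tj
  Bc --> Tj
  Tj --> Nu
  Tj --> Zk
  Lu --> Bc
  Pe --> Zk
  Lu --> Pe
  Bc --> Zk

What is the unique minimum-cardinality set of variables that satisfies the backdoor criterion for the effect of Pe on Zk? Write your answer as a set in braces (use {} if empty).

{Lu}

Variables eligible for adjustment (non-descendants of Pe, excluding Pe and Zk): {Bc, Lu}.
Backdoor paths from Pe to Zk:
  P1: Pe <- Lu -> Bc -> Tj -> Zk
  P2: Pe <- Lu -> Bc -> Tj -> Nu <- Zk
  P3: Pe <- Lu -> Bc -> Zk
  P4: Pe <- Lu -> Df <- Bc -> Tj -> Zk
  P5: Pe <- Lu -> Df <- Bc -> Tj -> Nu <- Zk
  P6: Pe <- Lu -> Df <- Bc -> Zk
  P7: Pe <- Lu -> Zk
The empty set is not sufficient: P1 (Pe <- Lu -> Bc -> Tj -> Zk) has no collider blocking it and no conditioned non-collider, so it is open.
Try {Lu}:
  P1: blocked at fork node Lu ∈ conditioning set.
  P2: blocked at fork node Lu ∈ conditioning set.
  P3: blocked at fork node Lu ∈ conditioning set.
  P4: blocked at fork node Lu ∈ conditioning set.
  P5: blocked at fork node Lu ∈ conditioning set.
  P6: blocked at fork node Lu ∈ conditioning set.
  P7: blocked at fork node Lu ∈ conditioning set.
{Lu} contains no descendant of Pe and blocks every backdoor path.
No other singleton works — e.g. {Bc} leaves P7 open — so {Lu} is the unique smallest valid adjustment set.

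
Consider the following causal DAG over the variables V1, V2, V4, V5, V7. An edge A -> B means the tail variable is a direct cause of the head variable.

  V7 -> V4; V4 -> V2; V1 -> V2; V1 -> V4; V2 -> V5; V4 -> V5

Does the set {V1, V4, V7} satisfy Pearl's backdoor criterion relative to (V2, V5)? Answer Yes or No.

Yes

Backdoor paths from V2 to V5 (paths whose first edge points into V2):
  P1: V2 <- V1 -> V4 -> V5
  P2: V2 <- V4 -> V5
Condition 1 (no descendant of V2 in the set): holds — descendants of V2 are {V5}; none are in {V1, V4, V7}.
Condition 2 (every backdoor path blocked by {V1, V4, V7}):
  P1: blocked at fork node V1 ∈ conditioning set.
  P2: blocked at fork node V4 ∈ conditioning set.
{V1, V4, V7} satisfies the backdoor criterion.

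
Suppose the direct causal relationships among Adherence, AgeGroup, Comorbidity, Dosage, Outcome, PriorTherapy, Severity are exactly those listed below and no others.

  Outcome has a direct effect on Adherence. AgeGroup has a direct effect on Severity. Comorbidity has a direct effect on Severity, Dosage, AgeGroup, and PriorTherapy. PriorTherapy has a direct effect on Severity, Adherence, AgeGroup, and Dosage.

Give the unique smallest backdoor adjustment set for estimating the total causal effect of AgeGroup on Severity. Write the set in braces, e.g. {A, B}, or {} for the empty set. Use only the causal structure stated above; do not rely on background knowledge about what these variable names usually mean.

{Comorbidity, PriorTherapy}

Variables eligible for adjustment (non-descendants of AgeGroup, excluding AgeGroup and Severity): {Adherence, Comorbidity, Dosage, Outcome, PriorTherapy}.
Backdoor paths from AgeGroup to Severity:
  P1: AgeGroup <- Comorbidity -> PriorTherapy -> Severity
  P2: AgeGroup <- Comorbidity -> Dosage <- PriorTherapy -> Severity
  P3: AgeGroup <- Comorbidity -> Severity
  P4: AgeGroup <- PriorTherapy <- Comorbidity -> Severity
  P5: AgeGroup <- PriorTherapy -> Dosage <- Comorbidity -> Severity
  P6: AgeGroup <- PriorTherapy -> Severity
The empty set is not sufficient: P1 (AgeGroup <- Comorbidity -> PriorTherapy -> Severity) has no collider blocking it and no conditioned non-collider, so it is open.
Try {Comorbidity, PriorTherapy}:
  P1: blocked at fork node Comorbidity ∈ conditioning set.
  P2: blocked at fork node Comorbidity ∈ conditioning set.
  P3: blocked at fork node Comorbidity ∈ conditioning set.
  P4: blocked at chain node PriorTherapy ∈ conditioning set.
  P5: blocked at fork node PriorTherapy ∈ conditioning set.
  P6: blocked at fork node PriorTherapy ∈ conditioning set.
{Comorbidity, PriorTherapy} contains no descendant of AgeGroup and blocks every backdoor path.
Every element of {Comorbidity, PriorTherapy} is needed (dropping Comorbidity leaves P3 open; dropping PriorTherapy leaves P6 open), so no proper subset is valid.
Among all size-2 subsets of the eligible variables, only {Comorbidity, PriorTherapy} blocks every backdoor path, so it is the unique smallest valid adjustment set.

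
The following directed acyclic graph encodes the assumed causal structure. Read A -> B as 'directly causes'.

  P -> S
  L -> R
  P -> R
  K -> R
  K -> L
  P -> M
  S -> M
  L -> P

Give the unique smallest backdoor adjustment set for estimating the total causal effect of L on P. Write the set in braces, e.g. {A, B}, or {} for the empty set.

{}

Variables eligible for adjustment (non-descendants of L, excluding L and P): {K}.
Backdoor paths from L to P:
  P1: L <- K -> R <- P
Each backdoor path contains an unconditioned collider, so every path is already blocked with the empty conditioning set:
  P1: blocked at collider R (neither it nor any descendant is in the conditioning set).
The empty set is therefore the unique smallest valid set.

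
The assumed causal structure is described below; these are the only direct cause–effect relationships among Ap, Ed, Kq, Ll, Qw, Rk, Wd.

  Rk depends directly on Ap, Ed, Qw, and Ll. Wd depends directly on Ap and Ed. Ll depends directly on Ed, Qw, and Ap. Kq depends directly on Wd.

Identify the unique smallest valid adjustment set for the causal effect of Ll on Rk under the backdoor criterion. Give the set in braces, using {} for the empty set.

{Ap, Ed, Qw}

Variables eligible for adjustment (non-descendants of Ll, excluding Ll and Rk): {Ap, Ed, Kq, Qw, Wd}.
Backdoor paths from Ll to Rk:
  P1: Ll <- Ed -> Wd <- Ap -> Rk
  P2: Ll <- Ed -> Rk
  P3: Ll <- Ap -> Wd <- Ed -> Rk
  P4: Ll <- Ap -> Rk
  P5: Ll <- Qw -> Rk
The empty set is not sufficient: P2 (Ll <- Ed -> Rk) has no collider blocking it and no conditioned non-collider, so it is open.
Try {Ap, Ed, Qw}:
  P1: blocked at fork node Ed ∈ conditioning set.
  P2: blocked at fork node Ed ∈ conditioning set.
  P3: blocked at fork node Ap ∈ conditioning set.
  P4: blocked at fork node Ap ∈ conditioning set.
  P5: blocked at fork node Qw ∈ conditioning set.
{Ap, Ed, Qw} contains no descendant of Ll and blocks every backdoor path.
Every element of {Ap, Ed, Qw} is needed (dropping Ap leaves P4 open; dropping Ed leaves P2 open; dropping Qw leaves P5 open), so no proper subset is valid.
Among all size-3 subsets of the eligible variables, only {Ap, Ed, Qw} blocks every backdoor path, so it is the unique smallest valid adjustment set.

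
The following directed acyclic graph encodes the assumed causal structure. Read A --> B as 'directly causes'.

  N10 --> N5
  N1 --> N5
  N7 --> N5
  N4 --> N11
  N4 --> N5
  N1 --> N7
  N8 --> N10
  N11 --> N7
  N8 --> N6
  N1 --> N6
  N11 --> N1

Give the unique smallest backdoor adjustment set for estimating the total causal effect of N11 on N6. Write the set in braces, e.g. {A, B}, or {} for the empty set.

Variables eligible for adjustment (non-descendants of N11, excluding N11 and N6): {N10, N4, N8}.
Backdoor paths from N11 to N6:
  P1: N11 <- N4 -> N5 <- N1 -> N6
  P2: N11 <- N4 -> N5 <- N10 <- N8 -> N6
  P3: N11 <- N4 -> N5 <- N7 <- N1 -> N6
Each backdoor path contains an unconditioned collider, so every path is already blocked with the empty conditioning set:
  P1: blocked at collider N5 (neither it nor any descendant is in the conditioning set).
  P2: blocked at collider N5 (neither it nor any descendant is in the conditioning set).
  P3: blocked at collider N5 (neither it nor any descendant is in the conditioning set).
The empty set is therefore the unique smallest valid set.

{}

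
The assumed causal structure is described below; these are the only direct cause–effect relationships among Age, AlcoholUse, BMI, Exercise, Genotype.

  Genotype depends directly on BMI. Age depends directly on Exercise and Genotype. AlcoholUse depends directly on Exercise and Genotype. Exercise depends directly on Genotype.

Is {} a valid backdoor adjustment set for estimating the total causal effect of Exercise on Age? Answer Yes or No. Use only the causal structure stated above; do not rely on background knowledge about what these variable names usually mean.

Backdoor paths from Exercise to Age (paths whose first edge points into Exercise):
  P1: Exercise <- Genotype -> Age
Condition 1 (no descendant of Exercise in the set): holds — descendants of Exercise are {Age, AlcoholUse}; none are in {}.
Condition 2 (every backdoor path blocked by {}):
  P1: open — no interior node is in the conditioning set.
{} does not satisfy the backdoor criterion.

No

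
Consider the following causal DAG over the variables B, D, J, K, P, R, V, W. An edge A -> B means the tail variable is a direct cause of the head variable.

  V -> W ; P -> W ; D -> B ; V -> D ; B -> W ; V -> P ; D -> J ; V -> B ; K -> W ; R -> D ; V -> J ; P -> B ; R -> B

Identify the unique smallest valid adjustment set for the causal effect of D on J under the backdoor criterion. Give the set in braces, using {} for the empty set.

{V}

Variables eligible for adjustment (non-descendants of D, excluding D and J): {K, P, R, V}.
Backdoor paths from D to J:
  P1: D <- R -> B <- V -> J
  P2: D <- R -> B <- P <- V -> J
  P3: D <- R -> B <- P -> W <- V -> J
  P4: D <- R -> B -> W <- V -> J
  P5: D <- R -> B -> W <- P <- V -> J
  P6: D <- V -> J
The empty set is not sufficient: P6 (D <- V -> J) has no collider blocking it and no conditioned non-collider, so it is open.
Try {V}:
  P1: blocked at collider B (neither it nor any descendant is in the conditioning set).
  P2: blocked at collider B (neither it nor any descendant is in the conditioning set).
  P3: blocked at collider B (neither it nor any descendant is in the conditioning set).
  P4: blocked at collider W (neither it nor any descendant is in the conditioning set).
  P5: blocked at collider W (neither it nor any descendant is in the conditioning set).
  P6: blocked at fork node V ∈ conditioning set.
{V} contains no descendant of D and blocks every backdoor path.
No other singleton works — e.g. {R} leaves P6 open — so {V} is the unique smallest valid adjustment set.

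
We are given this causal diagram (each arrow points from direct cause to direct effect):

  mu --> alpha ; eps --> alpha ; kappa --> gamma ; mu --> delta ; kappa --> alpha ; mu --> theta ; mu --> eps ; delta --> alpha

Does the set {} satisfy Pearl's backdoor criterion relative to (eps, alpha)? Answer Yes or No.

No

Backdoor paths from eps to alpha (paths whose first edge points into eps):
  P1: eps <- mu -> delta -> alpha
  P2: eps <- mu -> alpha
Condition 1 (no descendant of eps in the set): holds — descendants of eps are {alpha}; none are in {}.
Condition 2 (every backdoor path blocked by {}):
  P1: open — no interior node is in the conditioning set.
  P2: open — no interior node is in the conditioning set.
{} does not satisfy the backdoor criterion.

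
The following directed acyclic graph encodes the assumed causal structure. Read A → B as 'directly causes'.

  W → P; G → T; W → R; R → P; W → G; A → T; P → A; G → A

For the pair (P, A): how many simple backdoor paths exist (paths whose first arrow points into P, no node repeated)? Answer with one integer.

4

A backdoor path from P to A is any simple undirected path whose first edge points into P (i.e. leaves P via a parent).
Parents of P: {R, W}.
Enumerating:
  P1: P <- W -> G -> A
  P2: P <- W -> G -> T <- A
  P3: P <- R <- W -> G -> A
  P4: P <- R <- W -> G -> T <- A
That exhausts the simple backdoor paths. Count: 4.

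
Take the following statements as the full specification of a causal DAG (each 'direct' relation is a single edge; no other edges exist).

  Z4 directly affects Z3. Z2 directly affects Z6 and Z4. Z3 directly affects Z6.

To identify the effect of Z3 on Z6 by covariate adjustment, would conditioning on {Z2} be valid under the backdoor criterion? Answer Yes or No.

Yes

Backdoor paths from Z3 to Z6 (paths whose first edge points into Z3):
  P1: Z3 <- Z4 <- Z2 -> Z6
Condition 1 (no descendant of Z3 in the set): holds — descendants of Z3 are {Z6}; none are in {Z2}.
Condition 2 (every backdoor path blocked by {Z2}):
  P1: blocked at fork node Z2 ∈ conditioning set.
{Z2} satisfies the backdoor criterion.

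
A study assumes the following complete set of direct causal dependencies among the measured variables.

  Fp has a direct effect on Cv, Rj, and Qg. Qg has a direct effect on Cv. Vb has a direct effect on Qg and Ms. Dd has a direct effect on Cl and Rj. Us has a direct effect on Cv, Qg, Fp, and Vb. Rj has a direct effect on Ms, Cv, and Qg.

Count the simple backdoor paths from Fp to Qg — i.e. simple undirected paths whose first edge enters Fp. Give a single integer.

7

A backdoor path from Fp to Qg is any simple undirected path whose first edge points into Fp (i.e. leaves Fp via a parent).
Parents of Fp: {Us}.
Enumerating:
  P1: Fp <- Us -> Vb -> Ms <- Rj -> Qg
  P2: Fp <- Us -> Vb -> Ms <- Rj -> Cv <- Qg
  P3: Fp <- Us -> Vb -> Qg
  P4: Fp <- Us -> Qg
  P5: Fp <- Us -> Cv <- Rj -> Ms <- Vb -> Qg
  P6: Fp <- Us -> Cv <- Rj -> Qg
  P7: Fp <- Us -> Cv <- Qg
That exhausts the simple backdoor paths. Count: 7.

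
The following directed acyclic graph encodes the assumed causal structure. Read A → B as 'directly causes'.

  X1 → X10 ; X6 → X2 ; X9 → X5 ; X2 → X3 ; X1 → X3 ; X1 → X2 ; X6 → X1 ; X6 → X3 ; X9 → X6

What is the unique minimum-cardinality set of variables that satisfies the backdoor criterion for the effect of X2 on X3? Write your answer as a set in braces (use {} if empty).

{X1, X6}

Variables eligible for adjustment (non-descendants of X2, excluding X2 and X3): {X1, X10, X5, X6, X9}.
Backdoor paths from X2 to X3:
  P1: X2 <- X6 -> X1 -> X3
  P2: X2 <- X6 -> X3
  P3: X2 <- X1 <- X6 -> X3
  P4: X2 <- X1 -> X3
The empty set is not sufficient: P1 (X2 <- X6 -> X1 -> X3) has no collider blocking it and no conditioned non-collider, so it is open.
Try {X1, X6}:
  P1: blocked at fork node X6 ∈ conditioning set.
  P2: blocked at fork node X6 ∈ conditioning set.
  P3: blocked at chain node X1 ∈ conditioning set.
  P4: blocked at fork node X1 ∈ conditioning set.
{X1, X6} contains no descendant of X2 and blocks every backdoor path.
Every element of {X1, X6} is needed (dropping X1 leaves P4 open; dropping X6 leaves P2 open), so no proper subset is valid.
Among all size-2 subsets of the eligible variables, only {X1, X6} blocks every backdoor path, so it is the unique smallest valid adjustment set.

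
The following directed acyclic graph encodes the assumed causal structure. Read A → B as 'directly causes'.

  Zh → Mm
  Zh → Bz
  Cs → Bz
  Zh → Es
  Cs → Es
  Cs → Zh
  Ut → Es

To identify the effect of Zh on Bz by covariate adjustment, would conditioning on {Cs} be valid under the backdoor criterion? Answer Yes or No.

Yes

Backdoor paths from Zh to Bz (paths whose first edge points into Zh):
  P1: Zh <- Cs -> Bz
Condition 1 (no descendant of Zh in the set): holds — descendants of Zh are {Bz, Es, Mm}; none are in {Cs}.
Condition 2 (every backdoor path blocked by {Cs}):
  P1: blocked at fork node Cs ∈ conditioning set.
{Cs} satisfies the backdoor criterion.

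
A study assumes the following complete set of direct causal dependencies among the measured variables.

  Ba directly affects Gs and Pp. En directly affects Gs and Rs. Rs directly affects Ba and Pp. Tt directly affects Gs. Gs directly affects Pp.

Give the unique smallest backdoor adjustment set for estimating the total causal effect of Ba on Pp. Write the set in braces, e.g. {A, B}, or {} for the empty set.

Variables eligible for adjustment (non-descendants of Ba, excluding Ba and Pp): {En, Rs, Tt}.
Backdoor paths from Ba to Pp:
  P1: Ba <- Rs <- En -> Gs -> Pp
  P2: Ba <- Rs -> Pp
The empty set is not sufficient: P1 (Ba <- Rs <- En -> Gs -> Pp) has no collider blocking it and no conditioned non-collider, so it is open.
Try {Rs}:
  P1: blocked at chain node Rs ∈ conditioning set.
  P2: blocked at fork node Rs ∈ conditioning set.
{Rs} contains no descendant of Ba and blocks every backdoor path.
No other singleton works — e.g. {Tt} leaves P1 open — so {Rs} is the unique smallest valid adjustment set.

{Rs}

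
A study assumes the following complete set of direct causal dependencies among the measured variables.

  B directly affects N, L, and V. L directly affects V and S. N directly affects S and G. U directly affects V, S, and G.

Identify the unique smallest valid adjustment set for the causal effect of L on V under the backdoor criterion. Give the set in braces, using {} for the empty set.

Variables eligible for adjustment (non-descendants of L, excluding L and V): {B, G, N, U}.
Backdoor paths from L to V:
  P1: L <- B -> N -> S <- U -> V
  P2: L <- B -> N -> G <- U -> V
  P3: L <- B -> V
The empty set is not sufficient: P3 (L <- B -> V) has no collider blocking it and no conditioned non-collider, so it is open.
Try {B}:
  P1: blocked at fork node B ∈ conditioning set.
  P2: blocked at fork node B ∈ conditioning set.
  P3: blocked at fork node B ∈ conditioning set.
{B} contains no descendant of L and blocks every backdoor path.
No other singleton works — e.g. {U} leaves P3 open — so {B} is the unique smallest valid adjustment set.

{B}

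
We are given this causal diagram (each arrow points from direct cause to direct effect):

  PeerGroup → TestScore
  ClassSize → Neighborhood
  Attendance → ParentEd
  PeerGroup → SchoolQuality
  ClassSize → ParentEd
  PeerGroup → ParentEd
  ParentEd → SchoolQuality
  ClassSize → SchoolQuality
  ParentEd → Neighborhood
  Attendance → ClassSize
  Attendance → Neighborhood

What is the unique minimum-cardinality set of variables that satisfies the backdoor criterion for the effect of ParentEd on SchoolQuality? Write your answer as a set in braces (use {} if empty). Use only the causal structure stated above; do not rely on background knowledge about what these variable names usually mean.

Variables eligible for adjustment (non-descendants of ParentEd, excluding ParentEd and SchoolQuality): {Attendance, ClassSize, PeerGroup, TestScore}.
Backdoor paths from ParentEd to SchoolQuality:
  P1: ParentEd <- Attendance -> ClassSize -> SchoolQuality
  P2: ParentEd <- Attendance -> Neighborhood <- ClassSize -> SchoolQuality
  P3: ParentEd <- PeerGroup -> SchoolQuality
  P4: ParentEd <- ClassSize -> SchoolQuality
The empty set is not sufficient: P1 (ParentEd <- Attendance -> ClassSize -> SchoolQuality) has no collider blocking it and no conditioned non-collider, so it is open.
Try {ClassSize, PeerGroup}:
  P1: blocked at chain node ClassSize ∈ conditioning set.
  P2: blocked at collider Neighborhood (neither it nor any descendant is in the conditioning set).
  P3: blocked at fork node PeerGroup ∈ conditioning set.
  P4: blocked at fork node ClassSize ∈ conditioning set.
{ClassSize, PeerGroup} contains no descendant of ParentEd and blocks every backdoor path.
Every element of {ClassSize, PeerGroup} is needed (dropping ClassSize leaves P1 open; dropping PeerGroup leaves P3 open), so no proper subset is valid.
Among all size-2 subsets of the eligible variables, only {ClassSize, PeerGroup} blocks every backdoor path, so it is the unique smallest valid adjustment set.

{ClassSize, PeerGroup}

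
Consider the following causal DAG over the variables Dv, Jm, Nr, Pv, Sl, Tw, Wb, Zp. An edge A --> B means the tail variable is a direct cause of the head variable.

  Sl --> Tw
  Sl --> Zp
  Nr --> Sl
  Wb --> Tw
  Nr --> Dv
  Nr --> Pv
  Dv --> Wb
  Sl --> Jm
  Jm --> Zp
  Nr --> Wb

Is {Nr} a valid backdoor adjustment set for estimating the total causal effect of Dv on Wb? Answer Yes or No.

Yes

Backdoor paths from Dv to Wb (paths whose first edge points into Dv):
  P1: Dv <- Nr -> Wb
  P2: Dv <- Nr -> Sl -> Tw <- Wb
Condition 1 (no descendant of Dv in the set): holds — descendants of Dv are {Tw, Wb}; none are in {Nr}.
Condition 2 (every backdoor path blocked by {Nr}):
  P1: blocked at fork node Nr ∈ conditioning set.
  P2: blocked at fork node Nr ∈ conditioning set.
{Nr} satisfies the backdoor criterion.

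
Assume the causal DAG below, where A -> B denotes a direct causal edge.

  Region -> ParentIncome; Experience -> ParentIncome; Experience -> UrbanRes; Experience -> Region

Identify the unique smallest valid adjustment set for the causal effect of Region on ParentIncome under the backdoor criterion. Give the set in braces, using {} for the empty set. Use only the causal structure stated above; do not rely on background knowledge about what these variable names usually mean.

Variables eligible for adjustment (non-descendants of Region, excluding Region and ParentIncome): {Experience, UrbanRes}.
Backdoor paths from Region to ParentIncome:
  P1: Region <- Experience -> ParentIncome
The empty set is not sufficient: P1 (Region <- Experience -> ParentIncome) has no collider blocking it and no conditioned non-collider, so it is open.
Try {Experience}:
  P1: blocked at fork node Experience ∈ conditioning set.
{Experience} contains no descendant of Region and blocks every backdoor path.
No other singleton works — e.g. {UrbanRes} leaves P1 open — so {Experience} is the unique smallest valid adjustment set.

{Experience}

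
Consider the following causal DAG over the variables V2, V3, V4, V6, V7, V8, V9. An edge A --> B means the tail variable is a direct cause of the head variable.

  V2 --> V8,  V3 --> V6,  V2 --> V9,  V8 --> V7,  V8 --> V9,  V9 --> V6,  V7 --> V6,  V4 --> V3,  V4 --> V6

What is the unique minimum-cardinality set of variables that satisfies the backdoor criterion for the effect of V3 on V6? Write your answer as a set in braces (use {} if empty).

{V4}

Variables eligible for adjustment (non-descendants of V3, excluding V3 and V6): {V2, V4, V7, V8, V9}.
Backdoor paths from V3 to V6:
  P1: V3 <- V4 -> V6
The empty set is not sufficient: P1 (V3 <- V4 -> V6) has no collider blocking it and no conditioned non-collider, so it is open.
Try {V4}:
  P1: blocked at fork node V4 ∈ conditioning set.
{V4} contains no descendant of V3 and blocks every backdoor path.
No other singleton works — e.g. {V2} leaves P1 open — so {V4} is the unique smallest valid adjustment set.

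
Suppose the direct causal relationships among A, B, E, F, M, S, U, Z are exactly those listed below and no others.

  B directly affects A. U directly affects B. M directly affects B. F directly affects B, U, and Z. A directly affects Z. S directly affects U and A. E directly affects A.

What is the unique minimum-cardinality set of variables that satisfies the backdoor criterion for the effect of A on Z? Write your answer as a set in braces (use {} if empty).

Variables eligible for adjustment (non-descendants of A, excluding A and Z): {B, E, F, M, S, U}.
Backdoor paths from A to Z:
  P1: A <- S -> U <- F -> Z
  P2: A <- S -> U -> B <- F -> Z
  P3: A <- B <- F -> Z
  P4: A <- B <- U <- F -> Z
The empty set is not sufficient: P3 (A <- B <- F -> Z) has no collider blocking it and no conditioned non-collider, so it is open.
Try {F}:
  P1: blocked at collider U (neither it nor any descendant is in the conditioning set).
  P2: blocked at collider B (neither it nor any descendant is in the conditioning set).
  P3: blocked at fork node F ∈ conditioning set.
  P4: blocked at fork node F ∈ conditioning set.
{F} contains no descendant of A and blocks every backdoor path.
No other singleton works — e.g. {M} leaves P3 open — so {F} is the unique smallest valid adjustment set.

{F}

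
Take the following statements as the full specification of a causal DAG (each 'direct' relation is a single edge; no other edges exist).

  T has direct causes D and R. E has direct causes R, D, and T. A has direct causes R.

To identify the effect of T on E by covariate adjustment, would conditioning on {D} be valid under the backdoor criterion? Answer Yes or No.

No

Backdoor paths from T to E (paths whose first edge points into T):
  P1: T <- D -> E
  P2: T <- R -> E
Condition 1 (no descendant of T in the set): holds — descendants of T are {E}; none are in {D}.
Condition 2 (every backdoor path blocked by {D}):
  P1: blocked at fork node D ∈ conditioning set.
  P2: open — no interior node is in the conditioning set.
{D} does not satisfy the backdoor criterion.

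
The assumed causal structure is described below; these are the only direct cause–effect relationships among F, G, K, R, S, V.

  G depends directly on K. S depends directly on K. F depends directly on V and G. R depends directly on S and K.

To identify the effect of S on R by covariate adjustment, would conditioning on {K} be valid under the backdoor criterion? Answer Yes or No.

Backdoor paths from S to R (paths whose first edge points into S):
  P1: S <- K -> R
Condition 1 (no descendant of S in the set): holds — descendants of S are {R}; none are in {K}.
Condition 2 (every backdoor path blocked by {K}):
  P1: blocked at fork node K ∈ conditioning set.
{K} satisfies the backdoor criterion.

Yes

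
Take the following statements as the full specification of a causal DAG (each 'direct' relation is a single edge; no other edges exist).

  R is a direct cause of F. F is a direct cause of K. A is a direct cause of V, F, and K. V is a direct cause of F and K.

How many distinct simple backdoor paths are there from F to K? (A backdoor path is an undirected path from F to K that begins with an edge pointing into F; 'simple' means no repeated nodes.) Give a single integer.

4

A backdoor path from F to K is any simple undirected path whose first edge points into F (i.e. leaves F via a parent).
Parents of F: {A, R, V}.
Enumerating:
  P1: F <- A -> V -> K
  P2: F <- A -> K
  P3: F <- V <- A -> K
  P4: F <- V -> K
That exhausts the simple backdoor paths. Count: 4.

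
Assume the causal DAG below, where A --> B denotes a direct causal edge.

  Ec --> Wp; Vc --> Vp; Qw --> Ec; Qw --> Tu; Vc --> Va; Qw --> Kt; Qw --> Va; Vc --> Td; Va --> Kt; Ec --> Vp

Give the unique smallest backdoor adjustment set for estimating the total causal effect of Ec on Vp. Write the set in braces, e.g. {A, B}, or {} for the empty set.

{}

Variables eligible for adjustment (non-descendants of Ec, excluding Ec and Vp): {Kt, Qw, Td, Tu, Va, Vc}.
Backdoor paths from Ec to Vp:
  P1: Ec <- Qw -> Va <- Vc -> Vp
  P2: Ec <- Qw -> Kt <- Va <- Vc -> Vp
Each backdoor path contains an unconditioned collider, so every path is already blocked with the empty conditioning set:
  P1: blocked at collider Va (neither it nor any descendant is in the conditioning set).
  P2: blocked at collider Kt (neither it nor any descendant is in the conditioning set).
The empty set is therefore the unique smallest valid set.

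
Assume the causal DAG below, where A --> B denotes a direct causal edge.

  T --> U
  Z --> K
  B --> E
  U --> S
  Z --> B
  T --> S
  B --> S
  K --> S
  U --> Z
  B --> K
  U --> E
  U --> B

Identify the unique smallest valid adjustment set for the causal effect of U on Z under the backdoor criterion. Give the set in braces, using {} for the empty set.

Variables eligible for adjustment (non-descendants of U, excluding U and Z): {T}.
Backdoor paths from U to Z:
  P1: U <- T -> S <- B <- Z
  P2: U <- T -> S <- B -> K <- Z
  P3: U <- T -> S <- K <- Z
  P4: U <- T -> S <- K <- B <- Z
Each backdoor path contains an unconditioned collider, so every path is already blocked with the empty conditioning set:
  P1: blocked at collider S (neither it nor any descendant is in the conditioning set).
  P2: blocked at collider S (neither it nor any descendant is in the conditioning set).
  P3: blocked at collider S (neither it nor any descendant is in the conditioning set).
  P4: blocked at collider S (neither it nor any descendant is in the conditioning set).
The empty set is therefore the unique smallest valid set.

{}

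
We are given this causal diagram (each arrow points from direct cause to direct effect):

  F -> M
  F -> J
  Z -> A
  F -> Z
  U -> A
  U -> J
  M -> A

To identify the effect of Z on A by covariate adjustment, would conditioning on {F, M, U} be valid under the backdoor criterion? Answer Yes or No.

Backdoor paths from Z to A (paths whose first edge points into Z):
  P1: Z <- F -> J <- U -> A
  P2: Z <- F -> M -> A
Condition 1 (no descendant of Z in the set): holds — descendants of Z are {A}; none are in {F, M, U}.
Condition 2 (every backdoor path blocked by {F, M, U}):
  P1: blocked at fork node F ∈ conditioning set.
  P2: blocked at fork node F ∈ conditioning set.
{F, M, U} satisfies the backdoor criterion.

Yes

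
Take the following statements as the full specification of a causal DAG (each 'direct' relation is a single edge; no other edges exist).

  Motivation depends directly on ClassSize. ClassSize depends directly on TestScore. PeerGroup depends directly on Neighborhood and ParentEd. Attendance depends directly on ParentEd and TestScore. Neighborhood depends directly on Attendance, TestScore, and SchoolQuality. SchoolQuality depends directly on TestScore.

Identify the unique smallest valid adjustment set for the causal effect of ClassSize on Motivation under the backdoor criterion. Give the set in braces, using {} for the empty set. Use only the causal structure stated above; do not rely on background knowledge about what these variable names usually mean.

{}

Variables eligible for adjustment (non-descendants of ClassSize, excluding ClassSize and Motivation): {Attendance, Neighborhood, ParentEd, PeerGroup, SchoolQuality, TestScore}.
Backdoor paths from ClassSize to Motivation:
  (none)
With no backdoor paths the empty set already satisfies the criterion, and it is trivially minimal.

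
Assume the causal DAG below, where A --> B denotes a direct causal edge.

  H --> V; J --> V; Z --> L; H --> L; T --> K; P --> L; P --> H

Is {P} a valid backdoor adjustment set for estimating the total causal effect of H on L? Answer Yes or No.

Backdoor paths from H to L (paths whose first edge points into H):
  P1: H <- P -> L
Condition 1 (no descendant of H in the set): holds — descendants of H are {L, V}; none are in {P}.
Condition 2 (every backdoor path blocked by {P}):
  P1: blocked at fork node P ∈ conditioning set.
{P} satisfies the backdoor criterion.

Yes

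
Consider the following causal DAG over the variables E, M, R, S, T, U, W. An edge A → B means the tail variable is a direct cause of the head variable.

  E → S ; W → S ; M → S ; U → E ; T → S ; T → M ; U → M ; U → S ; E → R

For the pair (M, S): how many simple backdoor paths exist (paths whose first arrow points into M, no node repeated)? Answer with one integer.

A backdoor path from M to S is any simple undirected path whose first edge points into M (i.e. leaves M via a parent).
Parents of M: {T, U}.
Enumerating:
  P1: M <- U -> E -> S
  P2: M <- U -> S
  P3: M <- T -> S
That exhausts the simple backdoor paths. Count: 3.

3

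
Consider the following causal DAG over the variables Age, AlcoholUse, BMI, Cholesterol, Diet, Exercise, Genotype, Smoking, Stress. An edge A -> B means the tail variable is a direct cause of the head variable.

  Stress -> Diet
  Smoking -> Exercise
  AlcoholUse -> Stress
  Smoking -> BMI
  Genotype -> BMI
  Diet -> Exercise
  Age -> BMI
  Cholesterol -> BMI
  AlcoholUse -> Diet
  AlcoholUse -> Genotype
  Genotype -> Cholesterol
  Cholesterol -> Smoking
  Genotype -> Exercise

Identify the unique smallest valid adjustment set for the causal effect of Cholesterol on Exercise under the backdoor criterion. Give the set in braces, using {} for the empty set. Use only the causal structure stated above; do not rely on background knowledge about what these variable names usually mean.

Variables eligible for adjustment (non-descendants of Cholesterol, excluding Cholesterol and Exercise): {Age, AlcoholUse, Diet, Genotype, Stress}.
Backdoor paths from Cholesterol to Exercise:
  P1: Cholesterol <- Genotype <- AlcoholUse -> Stress -> Diet -> Exercise
  P2: Cholesterol <- Genotype <- AlcoholUse -> Diet -> Exercise
  P3: Cholesterol <- Genotype -> BMI <- Smoking -> Exercise
  P4: Cholesterol <- Genotype -> Exercise
The empty set is not sufficient: P1 (Cholesterol <- Genotype <- AlcoholUse -> Stress -> Diet -> Exercise) has no collider blocking it and no conditioned non-collider, so it is open.
Try {Genotype}:
  P1: blocked at chain node Genotype ∈ conditioning set.
  P2: blocked at chain node Genotype ∈ conditioning set.
  P3: blocked at fork node Genotype ∈ conditioning set.
  P4: blocked at fork node Genotype ∈ conditioning set.
{Genotype} contains no descendant of Cholesterol and blocks every backdoor path.
No other singleton works — e.g. {AlcoholUse} leaves P4 open — so {Genotype} is the unique smallest valid adjustment set.

{Genotype}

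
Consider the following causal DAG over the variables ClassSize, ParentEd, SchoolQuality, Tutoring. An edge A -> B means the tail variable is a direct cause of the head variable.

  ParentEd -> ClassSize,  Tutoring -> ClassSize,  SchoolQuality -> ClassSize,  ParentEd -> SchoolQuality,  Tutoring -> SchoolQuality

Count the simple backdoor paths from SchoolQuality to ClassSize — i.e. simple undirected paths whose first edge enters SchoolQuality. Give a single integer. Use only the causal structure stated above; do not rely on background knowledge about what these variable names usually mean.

2

A backdoor path from SchoolQuality to ClassSize is any simple undirected path whose first edge points into SchoolQuality (i.e. leaves SchoolQuality via a parent).
Parents of SchoolQuality: {ParentEd, Tutoring}.
Enumerating:
  P1: SchoolQuality <- ParentEd -> ClassSize
  P2: SchoolQuality <- Tutoring -> ClassSize
That exhausts the simple backdoor paths. Count: 2.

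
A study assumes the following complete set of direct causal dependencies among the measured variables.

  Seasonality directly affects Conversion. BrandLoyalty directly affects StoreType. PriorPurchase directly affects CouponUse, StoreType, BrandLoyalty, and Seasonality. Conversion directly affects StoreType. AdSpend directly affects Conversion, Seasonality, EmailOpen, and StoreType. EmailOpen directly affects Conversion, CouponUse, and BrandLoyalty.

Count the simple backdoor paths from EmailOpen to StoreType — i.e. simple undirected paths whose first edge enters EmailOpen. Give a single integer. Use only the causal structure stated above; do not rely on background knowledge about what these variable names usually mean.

7

A backdoor path from EmailOpen to StoreType is any simple undirected path whose first edge points into EmailOpen (i.e. leaves EmailOpen via a parent).
Parents of EmailOpen: {AdSpend}.
Enumerating:
  P1: EmailOpen <- AdSpend -> Seasonality <- PriorPurchase -> BrandLoyalty -> StoreType
  P2: EmailOpen <- AdSpend -> Seasonality <- PriorPurchase -> StoreType
  P3: EmailOpen <- AdSpend -> Seasonality -> Conversion -> StoreType
  P4: EmailOpen <- AdSpend -> Conversion <- Seasonality <- PriorPurchase -> BrandLoyalty -> StoreType
  P5: EmailOpen <- AdSpend -> Conversion <- Seasonality <- PriorPurchase -> StoreType
  P6: EmailOpen <- AdSpend -> Conversion -> StoreType
  P7: EmailOpen <- AdSpend -> StoreType
That exhausts the simple backdoor paths. Count: 7.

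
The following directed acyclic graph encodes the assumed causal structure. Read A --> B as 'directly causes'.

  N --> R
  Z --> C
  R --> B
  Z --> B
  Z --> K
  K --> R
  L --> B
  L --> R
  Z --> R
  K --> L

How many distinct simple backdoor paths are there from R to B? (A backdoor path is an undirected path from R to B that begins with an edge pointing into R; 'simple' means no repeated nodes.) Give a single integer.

A backdoor path from R to B is any simple undirected path whose first edge points into R (i.e. leaves R via a parent).
Parents of R: {K, L, N, Z}.
Enumerating:
  P1: R <- Z -> K -> L -> B
  P2: R <- Z -> B
  P3: R <- K <- Z -> B
  P4: R <- K -> L -> B
  P5: R <- L <- K <- Z -> B
  P6: R <- L -> B
That exhausts the simple backdoor paths. Count: 6.

6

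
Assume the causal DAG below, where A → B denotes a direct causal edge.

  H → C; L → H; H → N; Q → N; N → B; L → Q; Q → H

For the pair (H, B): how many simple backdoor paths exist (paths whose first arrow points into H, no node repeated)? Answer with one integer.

2

A backdoor path from H to B is any simple undirected path whose first edge points into H (i.e. leaves H via a parent).
Parents of H: {L, Q}.
Enumerating:
  P1: H <- L -> Q -> N -> B
  P2: H <- Q -> N -> B
That exhausts the simple backdoor paths. Count: 2.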